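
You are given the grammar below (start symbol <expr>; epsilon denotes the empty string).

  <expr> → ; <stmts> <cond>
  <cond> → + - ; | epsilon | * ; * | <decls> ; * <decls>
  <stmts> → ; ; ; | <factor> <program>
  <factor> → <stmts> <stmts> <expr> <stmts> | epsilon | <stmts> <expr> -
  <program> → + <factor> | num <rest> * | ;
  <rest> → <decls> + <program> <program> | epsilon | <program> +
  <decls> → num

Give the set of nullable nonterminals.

Directly nullable (have an epsilon-production): <cond>, <factor>, <rest>.
No other nonterminal has a production whose RHS symbols are all nullable.

{ <cond>, <factor>, <rest> }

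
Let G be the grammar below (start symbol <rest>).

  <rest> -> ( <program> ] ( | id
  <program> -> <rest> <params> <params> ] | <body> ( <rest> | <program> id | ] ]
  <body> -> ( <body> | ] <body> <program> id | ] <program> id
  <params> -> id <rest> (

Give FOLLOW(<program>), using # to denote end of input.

In <rest> -> ( <program> ] (: add FIRST(] () = { ] }.
In <program> -> <program> id: add FIRST(id) = { id }.
In <body> -> ] <body> <program> id: add FIRST(id) = { id }.
In <body> -> ] <program> id: add FIRST(id) = { id }.
Union: FOLLOW(<program>) = { ], id }.

{ ], id }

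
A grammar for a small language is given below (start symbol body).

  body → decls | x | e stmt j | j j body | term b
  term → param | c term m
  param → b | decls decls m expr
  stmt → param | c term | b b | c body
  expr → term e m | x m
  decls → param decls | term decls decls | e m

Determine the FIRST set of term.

From term → param: add FIRST(param) = { b, c, e }.
term → c term m contributes {c}.
Union: FIRST(term) = { b, c, e }.

{ b, c, e }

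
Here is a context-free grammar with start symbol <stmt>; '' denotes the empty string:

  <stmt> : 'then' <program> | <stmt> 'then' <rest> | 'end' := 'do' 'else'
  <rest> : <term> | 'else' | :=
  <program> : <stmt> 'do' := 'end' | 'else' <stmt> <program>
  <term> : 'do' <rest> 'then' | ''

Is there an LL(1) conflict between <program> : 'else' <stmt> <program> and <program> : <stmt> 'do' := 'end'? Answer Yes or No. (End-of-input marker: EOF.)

No

FIRST('else' <stmt> <program>) = { 'else' } and FIRST(<stmt> 'do' := 'end') = { 'end', 'then' }.
The FIRST sets are disjoint and neither alternative is nullable — no conflict.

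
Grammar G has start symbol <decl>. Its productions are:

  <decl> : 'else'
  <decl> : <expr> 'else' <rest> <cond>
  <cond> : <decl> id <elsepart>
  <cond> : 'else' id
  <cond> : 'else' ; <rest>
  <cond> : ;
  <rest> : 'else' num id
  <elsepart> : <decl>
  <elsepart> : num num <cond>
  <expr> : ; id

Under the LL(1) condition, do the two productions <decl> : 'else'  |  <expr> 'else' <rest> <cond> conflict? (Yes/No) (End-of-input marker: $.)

FIRST('else') = { 'else' } and FIRST(<expr> 'else' <rest> <cond>) = { ; }.
The FIRST sets are disjoint and neither alternative is nullable — no conflict.

No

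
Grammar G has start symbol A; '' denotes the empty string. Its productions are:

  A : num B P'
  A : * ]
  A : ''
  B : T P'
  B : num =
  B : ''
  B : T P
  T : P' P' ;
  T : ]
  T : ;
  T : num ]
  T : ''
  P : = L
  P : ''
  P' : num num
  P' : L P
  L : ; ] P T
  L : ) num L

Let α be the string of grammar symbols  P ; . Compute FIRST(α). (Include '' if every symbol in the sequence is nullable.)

{ ;, = }

Add FIRST(P)\{''} = { = }; P is nullable, continue.
; is a terminal; add {;} and stop.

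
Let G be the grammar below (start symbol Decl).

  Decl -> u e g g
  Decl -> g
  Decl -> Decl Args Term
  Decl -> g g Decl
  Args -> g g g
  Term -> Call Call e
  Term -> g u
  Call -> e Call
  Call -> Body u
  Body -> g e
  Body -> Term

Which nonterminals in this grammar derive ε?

No nonterminal has an empty production or an RHS whose symbols are all nullable.

{ } (none)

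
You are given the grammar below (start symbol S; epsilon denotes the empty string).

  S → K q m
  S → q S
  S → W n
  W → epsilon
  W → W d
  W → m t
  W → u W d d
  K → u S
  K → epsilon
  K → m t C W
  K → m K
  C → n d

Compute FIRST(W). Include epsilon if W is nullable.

W → epsilon contributes epsilon.
From W → W d: W nullable, take FIRST(W) ∪ {d} = { d, m, u }.
W → m t contributes {m}.
W → u W d d contributes {u}.
Union: FIRST(W) = { d, m, u, epsilon }.

{ d, m, u, epsilon }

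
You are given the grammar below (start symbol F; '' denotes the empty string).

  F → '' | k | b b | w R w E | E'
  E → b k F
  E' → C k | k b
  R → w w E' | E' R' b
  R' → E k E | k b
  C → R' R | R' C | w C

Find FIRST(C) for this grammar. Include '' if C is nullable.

{ b, k, w }

From C → R' R: add FIRST(R') = { b, k }.
From C → R' C: add FIRST(R') = { b, k }.
C → w C contributes {w}.
Union: FIRST(C) = { b, k, w }.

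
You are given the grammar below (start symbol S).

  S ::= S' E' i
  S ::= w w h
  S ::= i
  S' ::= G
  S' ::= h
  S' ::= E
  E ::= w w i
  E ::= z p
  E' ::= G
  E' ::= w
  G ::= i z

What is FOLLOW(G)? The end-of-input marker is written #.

{ i, w }

In S' ::= G: G is at the end, add FOLLOW(S') = { i, w }.
In E' ::= G: G is at the end, add FOLLOW(E') = { i }.
Union: FOLLOW(G) = { i, w }.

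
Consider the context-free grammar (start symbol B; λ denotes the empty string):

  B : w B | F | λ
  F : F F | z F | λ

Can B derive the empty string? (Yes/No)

Yes

B has an λ-production, so B ⇒ λ.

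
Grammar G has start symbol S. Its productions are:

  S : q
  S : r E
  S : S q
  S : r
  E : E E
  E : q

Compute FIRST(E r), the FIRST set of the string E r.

{ q }

Add FIRST(E) = { q }; E is not nullable, stop.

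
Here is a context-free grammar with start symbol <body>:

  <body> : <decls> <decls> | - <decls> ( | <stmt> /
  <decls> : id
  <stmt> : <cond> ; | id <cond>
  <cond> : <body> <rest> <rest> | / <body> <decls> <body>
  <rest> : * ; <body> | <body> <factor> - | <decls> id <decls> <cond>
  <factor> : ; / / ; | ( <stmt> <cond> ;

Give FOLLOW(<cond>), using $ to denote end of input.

In <stmt> : <cond> ;: add FIRST(;) = { ; }.
In <stmt> : id <cond>: <cond> is at the end, add FOLLOW(<stmt>) = { -, /, id }.
In <rest> : <decls> id <decls> <cond>: <cond> is at the end, add FOLLOW(<rest>) = { *, -, /, ;, id }.
In <factor> : ( <stmt> <cond> ;: add FIRST(;) = { ; }.
Union: FOLLOW(<cond>) = { *, -, /, ;, id }.

{ *, -, /, ;, id }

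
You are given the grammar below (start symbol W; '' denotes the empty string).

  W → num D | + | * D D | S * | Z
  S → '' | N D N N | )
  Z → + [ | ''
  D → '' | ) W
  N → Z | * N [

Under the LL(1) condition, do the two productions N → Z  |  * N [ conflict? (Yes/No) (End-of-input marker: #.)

FIRST(Z) = { +, '' } and FIRST(* N [) = { * }.
The first alternative is nullable and FOLLOW(N) = { ), *, +, [ } shares * with FIRST of the second — conflict.

Yes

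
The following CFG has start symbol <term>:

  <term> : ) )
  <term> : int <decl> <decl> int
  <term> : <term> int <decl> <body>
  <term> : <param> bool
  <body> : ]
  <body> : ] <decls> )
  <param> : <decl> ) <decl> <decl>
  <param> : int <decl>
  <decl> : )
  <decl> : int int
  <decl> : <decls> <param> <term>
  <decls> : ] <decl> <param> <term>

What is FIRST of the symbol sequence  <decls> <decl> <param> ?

{ ] }

Add FIRST(<decls>) = { ] }; <decls> is not nullable, stop.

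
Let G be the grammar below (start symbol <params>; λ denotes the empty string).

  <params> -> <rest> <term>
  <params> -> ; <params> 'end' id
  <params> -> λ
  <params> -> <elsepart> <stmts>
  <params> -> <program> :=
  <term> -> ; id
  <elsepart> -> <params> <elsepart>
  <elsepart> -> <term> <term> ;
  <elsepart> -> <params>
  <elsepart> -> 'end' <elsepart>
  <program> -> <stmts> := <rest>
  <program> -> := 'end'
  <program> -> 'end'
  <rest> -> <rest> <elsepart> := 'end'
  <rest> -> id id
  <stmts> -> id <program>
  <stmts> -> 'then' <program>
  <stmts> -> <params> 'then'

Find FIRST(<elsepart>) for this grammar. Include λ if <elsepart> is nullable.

{ 'end', 'then', :=, ;, id, λ }

From <elsepart> -> <params> <elsepart>: <params>, <elsepart> nullable, take FIRST(<params>) ∪ FIRST(<elsepart>) = { 'end', 'then', :=, ;, id }; also λ since the whole RHS is nullable.
From <elsepart> -> <term> <term> ;: add FIRST(<term>) = { ; }.
From <elsepart> -> <params>: add FIRST(<params>) = { 'end', 'then', :=, ;, id, λ } (including λ since <params> is nullable).
<elsepart> -> 'end' <elsepart> contributes {'end'}.
Union: FIRST(<elsepart>) = { 'end', 'then', :=, ;, id, λ }.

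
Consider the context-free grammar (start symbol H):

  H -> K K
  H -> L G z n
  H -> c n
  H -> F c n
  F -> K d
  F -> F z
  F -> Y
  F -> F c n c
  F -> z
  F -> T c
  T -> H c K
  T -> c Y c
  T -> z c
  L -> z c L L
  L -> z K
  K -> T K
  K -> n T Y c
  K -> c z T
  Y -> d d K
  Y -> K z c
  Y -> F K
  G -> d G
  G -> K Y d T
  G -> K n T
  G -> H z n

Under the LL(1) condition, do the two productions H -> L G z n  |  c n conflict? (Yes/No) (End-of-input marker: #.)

No

FIRST(L G z n) = { z } and FIRST(c n) = { c }.
The FIRST sets are disjoint and neither alternative is nullable — no conflict.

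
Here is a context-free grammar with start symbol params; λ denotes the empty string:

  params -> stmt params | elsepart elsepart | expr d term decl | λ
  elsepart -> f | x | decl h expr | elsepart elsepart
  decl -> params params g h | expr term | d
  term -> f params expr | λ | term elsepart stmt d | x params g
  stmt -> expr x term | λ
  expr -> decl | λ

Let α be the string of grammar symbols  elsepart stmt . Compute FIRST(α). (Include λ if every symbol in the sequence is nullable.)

{ d, f, g, h, x }

Add FIRST(elsepart) = { d, f, g, h, x }; elsepart is not nullable, stop.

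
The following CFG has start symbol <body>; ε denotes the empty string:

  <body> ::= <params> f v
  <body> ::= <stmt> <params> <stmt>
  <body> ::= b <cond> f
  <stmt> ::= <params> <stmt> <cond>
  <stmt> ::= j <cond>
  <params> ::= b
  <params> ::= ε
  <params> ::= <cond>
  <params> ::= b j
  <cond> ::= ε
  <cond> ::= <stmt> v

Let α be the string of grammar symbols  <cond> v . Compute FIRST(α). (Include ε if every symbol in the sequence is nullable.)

{ b, j, v }

Add FIRST(<cond>)\{ε} = { b, j }; <cond> is nullable, continue.
v is a terminal; add {v} and stop.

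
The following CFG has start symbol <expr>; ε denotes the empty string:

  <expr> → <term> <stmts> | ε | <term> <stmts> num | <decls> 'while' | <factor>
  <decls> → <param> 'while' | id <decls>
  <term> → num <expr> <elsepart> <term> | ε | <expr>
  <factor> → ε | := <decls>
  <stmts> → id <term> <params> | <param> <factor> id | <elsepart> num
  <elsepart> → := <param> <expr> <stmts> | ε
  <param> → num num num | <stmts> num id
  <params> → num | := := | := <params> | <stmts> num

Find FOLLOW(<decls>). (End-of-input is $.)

{ $, 'while', :=, id, num }

In <expr> → <decls> 'while': add FIRST('while') = { 'while' }.
In <decls> → id <decls>: <decls> is at the end, add FOLLOW(<decls>) = { $, 'while', :=, id, num }.
In <factor> → := <decls>: <decls> is at the end, add FOLLOW(<factor>) = { $, :=, id, num }.
Union: FOLLOW(<decls>) = { $, 'while', :=, id, num }.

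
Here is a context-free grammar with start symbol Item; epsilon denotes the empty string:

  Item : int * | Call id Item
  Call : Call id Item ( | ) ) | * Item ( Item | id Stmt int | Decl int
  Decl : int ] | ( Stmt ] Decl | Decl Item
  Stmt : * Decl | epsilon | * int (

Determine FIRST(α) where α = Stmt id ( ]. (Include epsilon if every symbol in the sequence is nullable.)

Add FIRST(Stmt)\{epsilon} = { * }; Stmt is nullable, continue.
id is a terminal; add {id} and stop.

{ *, id }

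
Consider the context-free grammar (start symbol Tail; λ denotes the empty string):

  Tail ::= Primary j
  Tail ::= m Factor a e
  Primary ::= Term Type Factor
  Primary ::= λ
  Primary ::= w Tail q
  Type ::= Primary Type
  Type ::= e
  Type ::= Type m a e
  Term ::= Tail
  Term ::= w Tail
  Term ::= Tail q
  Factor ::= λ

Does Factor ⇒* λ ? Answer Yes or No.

Factor has an λ-production, so Factor ⇒ λ.

Yes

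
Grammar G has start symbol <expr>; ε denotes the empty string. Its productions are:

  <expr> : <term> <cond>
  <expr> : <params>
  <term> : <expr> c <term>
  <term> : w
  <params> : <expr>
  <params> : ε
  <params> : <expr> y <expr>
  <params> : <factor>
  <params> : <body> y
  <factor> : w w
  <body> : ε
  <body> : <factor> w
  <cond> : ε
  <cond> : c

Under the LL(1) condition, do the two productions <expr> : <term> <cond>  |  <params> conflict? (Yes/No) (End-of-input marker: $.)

FIRST(<term> <cond>) = { c, w, y } and FIRST(<params>) = { c, w, y, ε }.
Both contain c, so the two alternatives are not disjoint — LL(1) conflict.

Yes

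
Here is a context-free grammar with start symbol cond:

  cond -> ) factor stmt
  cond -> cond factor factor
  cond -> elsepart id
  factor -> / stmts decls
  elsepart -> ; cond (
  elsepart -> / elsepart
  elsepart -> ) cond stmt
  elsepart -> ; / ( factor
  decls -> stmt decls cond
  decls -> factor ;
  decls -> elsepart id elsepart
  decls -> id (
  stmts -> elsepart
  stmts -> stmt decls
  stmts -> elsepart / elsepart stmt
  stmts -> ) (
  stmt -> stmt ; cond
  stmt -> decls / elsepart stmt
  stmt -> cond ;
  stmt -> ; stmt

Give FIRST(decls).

{ ), /, ;, id }

From decls -> stmt decls cond: add FIRST(stmt) = { ), /, ;, id }.
From decls -> factor ;: add FIRST(factor) = { / }.
From decls -> elsepart id elsepart: add FIRST(elsepart) = { ), /, ; }.
decls -> id ( contributes {id}.
Union: FIRST(decls) = { ), /, ;, id }.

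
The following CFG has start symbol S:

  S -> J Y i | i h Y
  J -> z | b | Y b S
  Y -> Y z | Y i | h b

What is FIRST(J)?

{ b, h, z }

J -> z contributes {z}.
J -> b contributes {b}.
From J -> Y b S: add FIRST(Y) = { h }.
Union: FIRST(J) = { b, h, z }.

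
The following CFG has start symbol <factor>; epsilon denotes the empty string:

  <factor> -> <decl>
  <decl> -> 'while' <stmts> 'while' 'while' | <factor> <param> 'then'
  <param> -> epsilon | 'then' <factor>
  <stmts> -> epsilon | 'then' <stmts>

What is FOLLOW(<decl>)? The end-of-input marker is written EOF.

{ EOF, 'then' }

In <factor> -> <decl>: <decl> is at the end, add FOLLOW(<factor>) = { EOF, 'then' }.
Union: FOLLOW(<decl>) = { EOF, 'then' }.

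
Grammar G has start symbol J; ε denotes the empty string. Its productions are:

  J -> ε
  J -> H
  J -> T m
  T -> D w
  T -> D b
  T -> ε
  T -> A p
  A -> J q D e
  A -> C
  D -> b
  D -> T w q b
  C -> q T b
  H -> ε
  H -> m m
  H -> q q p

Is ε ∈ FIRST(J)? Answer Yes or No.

J has an ε-production, so J ⇒ ε.

Yes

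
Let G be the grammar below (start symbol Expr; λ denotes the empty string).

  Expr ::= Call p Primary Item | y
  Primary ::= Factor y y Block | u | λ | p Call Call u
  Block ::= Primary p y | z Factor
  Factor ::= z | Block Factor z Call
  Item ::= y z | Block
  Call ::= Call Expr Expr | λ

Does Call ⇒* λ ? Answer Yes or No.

Call has an λ-production, so Call ⇒ λ.

Yes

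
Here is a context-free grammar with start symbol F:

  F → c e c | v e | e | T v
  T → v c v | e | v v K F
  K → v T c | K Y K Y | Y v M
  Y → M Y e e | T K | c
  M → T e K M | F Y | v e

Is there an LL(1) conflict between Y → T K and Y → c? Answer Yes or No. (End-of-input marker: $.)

No

FIRST(T K) = { e, v } and FIRST(c) = { c }.
The FIRST sets are disjoint and neither alternative is nullable — no conflict.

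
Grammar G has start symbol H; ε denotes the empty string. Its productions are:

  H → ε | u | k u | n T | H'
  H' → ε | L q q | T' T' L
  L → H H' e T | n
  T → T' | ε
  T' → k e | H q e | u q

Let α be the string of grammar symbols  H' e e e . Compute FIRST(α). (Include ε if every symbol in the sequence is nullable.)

Add FIRST(H')\{ε} = { e, k, n, q, u }; H' is nullable, continue.
e is a terminal; add {e} and stop.

{ e, k, n, q, u }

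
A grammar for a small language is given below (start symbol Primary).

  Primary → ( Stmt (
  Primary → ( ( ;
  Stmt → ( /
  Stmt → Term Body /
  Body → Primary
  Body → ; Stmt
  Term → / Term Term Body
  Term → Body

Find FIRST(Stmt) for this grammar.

{ (, /, ; }

Stmt → ( / contributes {(}.
From Stmt → Term Body /: add FIRST(Term) = { (, /, ; }.
Union: FIRST(Stmt) = { (, /, ; }.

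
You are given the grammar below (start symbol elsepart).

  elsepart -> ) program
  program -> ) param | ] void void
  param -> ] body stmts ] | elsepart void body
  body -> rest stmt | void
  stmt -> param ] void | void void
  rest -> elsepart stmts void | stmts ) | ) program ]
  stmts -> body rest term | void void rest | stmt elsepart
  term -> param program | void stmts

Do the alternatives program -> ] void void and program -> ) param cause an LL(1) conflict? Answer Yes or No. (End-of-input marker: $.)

No

FIRST(] void void) = { ] } and FIRST() param) = { ) }.
The FIRST sets are disjoint and neither alternative is nullable — no conflict.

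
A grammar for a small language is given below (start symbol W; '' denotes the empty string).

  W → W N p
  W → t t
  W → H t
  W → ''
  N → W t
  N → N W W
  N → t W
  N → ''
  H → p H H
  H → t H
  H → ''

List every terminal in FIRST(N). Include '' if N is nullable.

{ p, t, '' }

From N → W t: W nullable, take FIRST(W) ∪ {t} = { p, t }.
From N → N W W: N, W, W nullable, take FIRST(N) ∪ FIRST(W) ∪ FIRST(W) = { p, t }; also '' since the whole RHS is nullable.
N → t W contributes {t}.
N → '' contributes ''.
Union: FIRST(N) = { p, t, '' }.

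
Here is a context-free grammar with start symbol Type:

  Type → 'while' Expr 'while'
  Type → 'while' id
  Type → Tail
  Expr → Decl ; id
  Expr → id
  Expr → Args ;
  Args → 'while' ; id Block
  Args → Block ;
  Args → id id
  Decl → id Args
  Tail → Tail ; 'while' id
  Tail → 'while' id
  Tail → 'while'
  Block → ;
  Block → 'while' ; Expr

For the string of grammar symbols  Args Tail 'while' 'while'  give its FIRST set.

{ 'while', ;, id }

Add FIRST(Args) = { 'while', ;, id }; Args is not nullable, stop.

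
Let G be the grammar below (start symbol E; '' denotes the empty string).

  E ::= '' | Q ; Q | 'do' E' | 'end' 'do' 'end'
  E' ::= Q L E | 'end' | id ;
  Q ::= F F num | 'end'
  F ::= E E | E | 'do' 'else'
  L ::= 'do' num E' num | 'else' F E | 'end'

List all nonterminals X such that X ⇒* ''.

Directly nullable (have an ''-production): E.
F ::= E E with every symbol nullable, so F is nullable.
No other nonterminal has a production whose RHS symbols are all nullable.

{ E, F }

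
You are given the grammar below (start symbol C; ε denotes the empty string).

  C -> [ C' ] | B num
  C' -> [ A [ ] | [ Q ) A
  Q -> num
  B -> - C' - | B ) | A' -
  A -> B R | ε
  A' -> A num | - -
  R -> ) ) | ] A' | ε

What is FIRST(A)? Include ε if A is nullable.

{ -, num, ε }

From A -> B R: add FIRST(B) = { -, num }.
A -> ε contributes ε.
Union: FIRST(A) = { -, num, ε }.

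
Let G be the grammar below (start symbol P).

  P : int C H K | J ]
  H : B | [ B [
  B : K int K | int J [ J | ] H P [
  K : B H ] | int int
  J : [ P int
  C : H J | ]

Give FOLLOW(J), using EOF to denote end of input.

{ [, ], int }

In P : J ]: add FIRST(]) = { ] }.
In B : int J [ J: add FIRST([ J) = { [ }.
In B : int J [ J: J is at the end, add FOLLOW(B) = { [, ], int }.
In C : H J: J is at the end, add FOLLOW(C) = { [, ], int }.
Union: FOLLOW(J) = { [, ], int }.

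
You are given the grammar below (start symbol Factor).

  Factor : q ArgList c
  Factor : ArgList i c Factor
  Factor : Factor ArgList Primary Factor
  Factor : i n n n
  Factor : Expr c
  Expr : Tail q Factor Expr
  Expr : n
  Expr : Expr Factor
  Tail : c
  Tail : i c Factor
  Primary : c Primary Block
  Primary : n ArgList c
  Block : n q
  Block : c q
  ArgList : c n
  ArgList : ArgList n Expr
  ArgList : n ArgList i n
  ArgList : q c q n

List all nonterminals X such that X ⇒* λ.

{ } (none)

No nonterminal has an empty production or an RHS whose symbols are all nullable.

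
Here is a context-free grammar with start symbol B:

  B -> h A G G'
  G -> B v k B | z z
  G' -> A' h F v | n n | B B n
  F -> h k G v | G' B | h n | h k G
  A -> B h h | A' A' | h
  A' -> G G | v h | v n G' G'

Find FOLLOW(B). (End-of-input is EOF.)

{ EOF, h, n, v, z }

B is the start symbol, so EOF ∈ FOLLOW(B).
In G -> B v k B: add FIRST(v k B) = { v }.
In G -> B v k B: B is at the end, add FOLLOW(G) = { h, n, v, z }.
In G' -> B B n: add FIRST(B n) = { h }.
In G' -> B B n: add FIRST(n) = { n }.
In F -> G' B: B is at the end, add FOLLOW(F) = { v }.
In A -> B h h: add FIRST(h h) = { h }.
Union: FOLLOW(B) = { EOF, h, n, v, z }.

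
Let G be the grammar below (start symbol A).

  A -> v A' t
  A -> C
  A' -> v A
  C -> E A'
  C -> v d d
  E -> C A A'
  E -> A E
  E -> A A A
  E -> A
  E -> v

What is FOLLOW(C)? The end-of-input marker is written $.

{ $, t, v }

In A -> C: C is at the end, add FOLLOW(A) = { $, t, v }.
In E -> C A A': add FIRST(A A') = { v }.
Union: FOLLOW(C) = { $, t, v }.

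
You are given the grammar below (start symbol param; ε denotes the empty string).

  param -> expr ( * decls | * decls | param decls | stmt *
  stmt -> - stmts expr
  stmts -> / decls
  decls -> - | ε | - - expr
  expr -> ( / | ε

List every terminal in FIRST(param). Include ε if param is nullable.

From param -> expr ( * decls: expr nullable, take FIRST(expr) ∪ {(} = { ( }.
param -> * decls contributes {*}.
From param -> param decls: add FIRST(param) = { (, *, - }.
From param -> stmt *: add FIRST(stmt) = { - }.
Union: FIRST(param) = { (, *, - }.

{ (, *, - }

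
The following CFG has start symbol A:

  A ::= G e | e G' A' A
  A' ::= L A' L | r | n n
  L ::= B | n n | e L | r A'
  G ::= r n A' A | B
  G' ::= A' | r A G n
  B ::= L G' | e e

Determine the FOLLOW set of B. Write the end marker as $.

{ e, n, r }

In L ::= B: B is at the end, add FOLLOW(L) = { e, n, r }.
In G ::= B: B is at the end, add FOLLOW(G) = { e, n }.
Union: FOLLOW(B) = { e, n, r }.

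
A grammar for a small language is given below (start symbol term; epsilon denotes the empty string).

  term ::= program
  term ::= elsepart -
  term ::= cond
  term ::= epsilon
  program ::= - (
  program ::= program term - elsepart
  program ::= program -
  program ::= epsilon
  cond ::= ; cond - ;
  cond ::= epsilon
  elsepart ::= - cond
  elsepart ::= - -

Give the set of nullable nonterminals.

Directly nullable (have an epsilon-production): term, program, cond.
No other nonterminal has a production whose RHS symbols are all nullable.

{ cond, program, term }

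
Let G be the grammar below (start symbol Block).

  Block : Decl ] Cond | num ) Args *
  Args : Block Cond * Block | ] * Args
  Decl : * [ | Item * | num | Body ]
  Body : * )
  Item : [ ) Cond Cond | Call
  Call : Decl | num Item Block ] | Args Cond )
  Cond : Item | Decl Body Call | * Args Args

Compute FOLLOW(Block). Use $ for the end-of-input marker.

{ $, ), *, [, ], num }

Block is the start symbol, so $ ∈ FOLLOW(Block).
In Args : Block Cond * Block: add FIRST(Cond * Block) = { *, [, ], num }.
In Args : Block Cond * Block: Block is at the end, add FOLLOW(Args) = { $, ), *, [, ], num }.
In Call : num Item Block ]: add FIRST(]) = { ] }.
Union: FOLLOW(Block) = { $, ), *, [, ], num }.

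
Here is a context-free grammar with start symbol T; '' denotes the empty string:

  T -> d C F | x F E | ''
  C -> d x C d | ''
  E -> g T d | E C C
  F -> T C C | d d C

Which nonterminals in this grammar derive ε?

{ C, F, T }

Directly nullable (have an ''-production): T, C.
F -> T C C with every symbol nullable, so F is nullable.
No other nonterminal has a production whose RHS symbols are all nullable.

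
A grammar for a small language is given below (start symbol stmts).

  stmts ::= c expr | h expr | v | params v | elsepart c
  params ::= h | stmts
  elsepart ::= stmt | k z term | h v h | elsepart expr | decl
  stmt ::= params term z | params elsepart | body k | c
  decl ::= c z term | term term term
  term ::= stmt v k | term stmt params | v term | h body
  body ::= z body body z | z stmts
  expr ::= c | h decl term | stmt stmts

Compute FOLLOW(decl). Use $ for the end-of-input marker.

In elsepart ::= decl: decl is at the end, add FOLLOW(elsepart) = { c, h, k, v, z }.
In expr ::= h decl term: add FIRST(term) = { c, h, k, v, z }.
Union: FOLLOW(decl) = { c, h, k, v, z }.

{ c, h, k, v, z }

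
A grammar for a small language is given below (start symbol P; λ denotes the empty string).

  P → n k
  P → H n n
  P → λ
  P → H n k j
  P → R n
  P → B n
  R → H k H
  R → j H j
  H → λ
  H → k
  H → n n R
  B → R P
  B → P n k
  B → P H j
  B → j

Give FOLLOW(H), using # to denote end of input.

{ j, k, n }

In P → H n n: add FIRST(n n) = { n }.
In P → H n k j: add FIRST(n k j) = { n }.
In R → H k H: add FIRST(k H) = { k }.
In R → H k H: H is at the end, add FOLLOW(R) = { j, k, n }.
In R → j H j: add FIRST(j) = { j }.
In B → P H j: add FIRST(j) = { j }.
Union: FOLLOW(H) = { j, k, n }.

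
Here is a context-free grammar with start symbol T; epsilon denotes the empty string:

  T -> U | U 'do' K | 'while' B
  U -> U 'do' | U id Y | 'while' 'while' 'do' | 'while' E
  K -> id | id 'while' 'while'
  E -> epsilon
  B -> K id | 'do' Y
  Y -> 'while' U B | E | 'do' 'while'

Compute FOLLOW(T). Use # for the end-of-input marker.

{ # }

T is the start symbol, so # ∈ FOLLOW(T).
Union: FOLLOW(T) = { # }.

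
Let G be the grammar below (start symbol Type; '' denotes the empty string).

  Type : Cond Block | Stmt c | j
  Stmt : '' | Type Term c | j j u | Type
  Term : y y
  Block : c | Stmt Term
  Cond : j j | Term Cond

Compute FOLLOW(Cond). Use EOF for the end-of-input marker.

In Type : Cond Block: add FIRST(Block) = { c, j, y }.
In Cond : Term Cond: Cond is at the end, add FOLLOW(Cond) = { c, j, y }.
Union: FOLLOW(Cond) = { c, j, y }.

{ c, j, y }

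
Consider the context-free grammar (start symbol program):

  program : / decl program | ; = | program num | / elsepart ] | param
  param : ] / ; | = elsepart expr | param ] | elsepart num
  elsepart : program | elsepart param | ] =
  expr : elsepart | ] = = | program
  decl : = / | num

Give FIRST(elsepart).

{ /, ;, =, ] }

From elsepart : program: add FIRST(program) = { /, ;, =, ] }.
From elsepart : elsepart param: add FIRST(elsepart) = { /, ;, =, ] }.
elsepart : ] = contributes {]}.
Union: FIRST(elsepart) = { /, ;, =, ] }.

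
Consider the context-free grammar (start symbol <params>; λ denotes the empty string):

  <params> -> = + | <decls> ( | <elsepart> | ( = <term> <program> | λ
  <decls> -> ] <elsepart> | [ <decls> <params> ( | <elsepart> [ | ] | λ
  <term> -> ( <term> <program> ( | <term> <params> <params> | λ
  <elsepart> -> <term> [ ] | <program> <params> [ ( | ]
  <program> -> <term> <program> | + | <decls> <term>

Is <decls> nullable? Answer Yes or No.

<decls> has an λ-production, so <decls> ⇒ λ.

Yes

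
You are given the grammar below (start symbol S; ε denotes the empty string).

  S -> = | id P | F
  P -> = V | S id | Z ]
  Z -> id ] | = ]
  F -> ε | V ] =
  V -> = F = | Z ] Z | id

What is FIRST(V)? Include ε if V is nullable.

{ =, id }

V -> = F = contributes {=}.
From V -> Z ] Z: add FIRST(Z) = { =, id }.
V -> id contributes {id}.
Union: FIRST(V) = { =, id }.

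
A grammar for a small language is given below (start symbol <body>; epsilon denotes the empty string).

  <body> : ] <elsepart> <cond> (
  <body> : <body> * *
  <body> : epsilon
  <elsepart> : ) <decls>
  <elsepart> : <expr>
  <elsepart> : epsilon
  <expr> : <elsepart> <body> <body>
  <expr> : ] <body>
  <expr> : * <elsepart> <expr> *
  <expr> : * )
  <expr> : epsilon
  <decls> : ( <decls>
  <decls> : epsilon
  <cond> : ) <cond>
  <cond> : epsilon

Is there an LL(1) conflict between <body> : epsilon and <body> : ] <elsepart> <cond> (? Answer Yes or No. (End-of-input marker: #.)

Yes

FIRST(epsilon) = { epsilon } and FIRST(] <elsepart> <cond> () = { ] }.
The first alternative is nullable and FOLLOW(<body>) = { #, (, ), *, ] } shares ] with FIRST of the second — conflict.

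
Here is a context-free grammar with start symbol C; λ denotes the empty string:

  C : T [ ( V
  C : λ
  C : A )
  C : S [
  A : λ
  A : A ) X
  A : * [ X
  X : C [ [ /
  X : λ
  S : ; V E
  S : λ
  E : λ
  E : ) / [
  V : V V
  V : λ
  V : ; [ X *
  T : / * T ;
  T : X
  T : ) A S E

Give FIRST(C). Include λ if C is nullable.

{ ), *, /, ;, [, λ }

From C : T [ ( V: T nullable, take FIRST(T) ∪ {[} = { ), *, /, ;, [ }.
C : λ contributes λ.
From C : A ): A nullable, take FIRST(A) ∪ {)} = { ), * }.
From C : S [: S nullable, take FIRST(S) ∪ {[} = { ;, [ }.
Union: FIRST(C) = { ), *, /, ;, [, λ }.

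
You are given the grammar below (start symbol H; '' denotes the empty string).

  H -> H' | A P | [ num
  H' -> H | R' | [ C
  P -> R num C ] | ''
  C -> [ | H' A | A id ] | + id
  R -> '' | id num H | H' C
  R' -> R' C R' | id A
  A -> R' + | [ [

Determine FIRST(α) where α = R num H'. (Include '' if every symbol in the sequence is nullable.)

{ [, id, num }

Add FIRST(R)\{''} = { [, id }; R is nullable, continue.
num is a terminal; add {num} and stop.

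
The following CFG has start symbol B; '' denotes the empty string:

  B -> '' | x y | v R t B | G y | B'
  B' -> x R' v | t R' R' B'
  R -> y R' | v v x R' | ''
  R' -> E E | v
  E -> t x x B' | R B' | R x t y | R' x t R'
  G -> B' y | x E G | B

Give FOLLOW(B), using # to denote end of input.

{ #, y }

B is the start symbol, so # ∈ FOLLOW(B).
In B -> v R t B: B is at the end, add FOLLOW(B) = { #, y }.
In G -> B: B is at the end, add FOLLOW(G) = { y }.
Union: FOLLOW(B) = { #, y }.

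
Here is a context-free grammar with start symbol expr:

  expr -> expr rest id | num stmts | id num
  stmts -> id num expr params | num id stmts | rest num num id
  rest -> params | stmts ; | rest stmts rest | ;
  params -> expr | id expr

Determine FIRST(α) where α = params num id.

{ id, num }

Add FIRST(params) = { id, num }; params is not nullable, stop.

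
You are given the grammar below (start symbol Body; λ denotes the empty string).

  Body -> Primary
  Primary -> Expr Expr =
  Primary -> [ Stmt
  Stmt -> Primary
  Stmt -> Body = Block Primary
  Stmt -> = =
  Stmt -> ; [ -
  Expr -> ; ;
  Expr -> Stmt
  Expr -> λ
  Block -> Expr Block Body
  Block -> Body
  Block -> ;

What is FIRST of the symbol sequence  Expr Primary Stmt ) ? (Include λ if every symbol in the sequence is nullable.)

Add FIRST(Expr)\{λ} = { ;, =, [ }; Expr is nullable, continue.
Add FIRST(Primary) = { ;, =, [ }; Primary is not nullable, stop.

{ ;, =, [ }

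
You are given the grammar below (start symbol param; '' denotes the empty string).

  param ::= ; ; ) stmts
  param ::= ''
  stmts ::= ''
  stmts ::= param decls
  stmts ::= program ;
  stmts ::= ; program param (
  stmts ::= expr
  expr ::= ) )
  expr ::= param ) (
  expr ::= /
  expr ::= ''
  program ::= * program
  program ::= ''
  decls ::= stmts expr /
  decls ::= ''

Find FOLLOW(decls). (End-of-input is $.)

In stmts ::= param decls: decls is at the end, add FOLLOW(stmts) = { $, (, ), *, /, ; }.
Union: FOLLOW(decls) = { $, (, ), *, /, ; }.

{ $, (, ), *, /, ; }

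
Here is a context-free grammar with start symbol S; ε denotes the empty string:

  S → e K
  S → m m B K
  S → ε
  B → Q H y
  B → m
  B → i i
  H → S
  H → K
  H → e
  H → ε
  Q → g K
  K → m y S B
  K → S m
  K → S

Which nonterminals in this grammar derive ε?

{ H, K, S }

Directly nullable (have an ε-production): S, H.
K → S with every symbol nullable, so K is nullable.
No other nonterminal has a production whose RHS symbols are all nullable.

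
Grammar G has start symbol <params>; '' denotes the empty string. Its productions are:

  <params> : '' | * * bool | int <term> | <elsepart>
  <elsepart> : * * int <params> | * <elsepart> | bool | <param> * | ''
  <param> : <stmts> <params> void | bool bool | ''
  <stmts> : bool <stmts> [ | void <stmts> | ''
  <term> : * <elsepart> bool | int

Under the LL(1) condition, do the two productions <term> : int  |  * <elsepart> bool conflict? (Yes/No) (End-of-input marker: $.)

FIRST(int) = { int } and FIRST(* <elsepart> bool) = { * }.
The FIRST sets are disjoint and neither alternative is nullable — no conflict.

No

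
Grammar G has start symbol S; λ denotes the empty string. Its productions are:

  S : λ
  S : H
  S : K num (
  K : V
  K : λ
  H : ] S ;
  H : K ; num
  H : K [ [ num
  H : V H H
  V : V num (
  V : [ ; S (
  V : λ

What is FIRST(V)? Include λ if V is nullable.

{ [, num, λ }

From V : V num (: V nullable, take FIRST(V) ∪ {num} = { [, num }.
V : [ ; S ( contributes {[}.
V : λ contributes λ.
Union: FIRST(V) = { [, num, λ }.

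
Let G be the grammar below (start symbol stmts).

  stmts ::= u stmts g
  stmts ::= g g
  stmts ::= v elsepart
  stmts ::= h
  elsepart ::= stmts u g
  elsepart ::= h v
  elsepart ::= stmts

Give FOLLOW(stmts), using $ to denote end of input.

stmts is the start symbol, so $ ∈ FOLLOW(stmts).
In stmts ::= u stmts g: add FIRST(g) = { g }.
In elsepart ::= stmts u g: add FIRST(u g) = { u }.
In elsepart ::= stmts: stmts is at the end, add FOLLOW(elsepart) = { $, g, u }.
Union: FOLLOW(stmts) = { $, g, u }.

{ $, g, u }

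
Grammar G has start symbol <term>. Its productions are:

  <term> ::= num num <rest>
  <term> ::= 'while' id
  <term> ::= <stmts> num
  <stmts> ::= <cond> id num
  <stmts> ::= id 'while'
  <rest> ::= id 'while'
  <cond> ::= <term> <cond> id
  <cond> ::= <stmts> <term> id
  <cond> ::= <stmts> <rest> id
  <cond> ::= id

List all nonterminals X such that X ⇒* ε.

No nonterminal has an empty production or an RHS whose symbols are all nullable.

{ } (none)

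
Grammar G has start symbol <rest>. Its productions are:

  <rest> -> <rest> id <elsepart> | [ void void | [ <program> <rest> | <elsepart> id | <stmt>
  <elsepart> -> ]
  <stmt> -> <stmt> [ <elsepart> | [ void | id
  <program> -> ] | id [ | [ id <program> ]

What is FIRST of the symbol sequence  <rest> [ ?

Add FIRST(<rest>) = { [, ], id }; <rest> is not nullable, stop.

{ [, ], id }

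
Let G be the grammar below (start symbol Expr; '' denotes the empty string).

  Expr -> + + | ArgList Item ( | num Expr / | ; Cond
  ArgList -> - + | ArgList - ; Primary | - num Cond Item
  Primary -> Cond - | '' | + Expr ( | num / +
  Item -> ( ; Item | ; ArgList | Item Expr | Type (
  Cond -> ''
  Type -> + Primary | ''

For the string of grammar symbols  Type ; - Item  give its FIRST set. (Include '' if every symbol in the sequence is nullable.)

Add FIRST(Type)\{''} = { + }; Type is nullable, continue.
; is a terminal; add {;} and stop.

{ +, ; }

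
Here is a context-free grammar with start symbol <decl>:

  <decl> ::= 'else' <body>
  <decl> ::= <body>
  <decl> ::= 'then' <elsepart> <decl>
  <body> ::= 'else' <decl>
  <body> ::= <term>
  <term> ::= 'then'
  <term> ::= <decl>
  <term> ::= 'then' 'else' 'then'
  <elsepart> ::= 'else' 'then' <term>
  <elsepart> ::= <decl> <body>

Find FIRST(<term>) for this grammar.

<term> ::= 'then' contributes {'then'}.
From <term> ::= <decl>: add FIRST(<decl>) = { 'else', 'then' }.
<term> ::= 'then' 'else' 'then' contributes {'then'}.
Union: FIRST(<term>) = { 'else', 'then' }.

{ 'else', 'then' }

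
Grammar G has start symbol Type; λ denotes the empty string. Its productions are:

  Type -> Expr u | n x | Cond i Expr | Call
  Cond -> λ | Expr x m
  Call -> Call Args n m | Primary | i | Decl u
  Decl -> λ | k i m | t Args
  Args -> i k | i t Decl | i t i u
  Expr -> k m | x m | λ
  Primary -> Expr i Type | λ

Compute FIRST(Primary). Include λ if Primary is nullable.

From Primary -> Expr i Type: Expr nullable, take FIRST(Expr) ∪ {i} = { i, k, x }.
Primary -> λ contributes λ.
Union: FIRST(Primary) = { i, k, x, λ }.

{ i, k, x, λ }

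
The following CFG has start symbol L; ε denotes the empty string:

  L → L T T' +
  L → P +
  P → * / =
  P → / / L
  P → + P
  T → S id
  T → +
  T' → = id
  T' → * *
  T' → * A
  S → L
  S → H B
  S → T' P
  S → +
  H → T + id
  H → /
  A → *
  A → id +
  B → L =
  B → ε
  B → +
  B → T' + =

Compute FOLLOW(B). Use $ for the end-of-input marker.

In S → H B: B is at the end, add FOLLOW(S) = { id }.
Union: FOLLOW(B) = { id }.

{ id }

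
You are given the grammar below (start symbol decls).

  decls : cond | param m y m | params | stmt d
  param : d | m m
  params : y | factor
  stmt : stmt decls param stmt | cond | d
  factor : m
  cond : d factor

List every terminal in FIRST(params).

params : y contributes {y}.
From params : factor: add FIRST(factor) = { m }.
Union: FIRST(params) = { m, y }.

{ m, y }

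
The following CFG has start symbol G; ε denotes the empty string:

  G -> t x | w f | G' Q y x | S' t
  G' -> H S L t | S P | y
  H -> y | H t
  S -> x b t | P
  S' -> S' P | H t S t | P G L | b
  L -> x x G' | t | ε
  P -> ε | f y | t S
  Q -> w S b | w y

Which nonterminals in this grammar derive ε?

{ G', L, P, S }

Directly nullable (have an ε-production): L, P.
G' -> S P with every symbol nullable, so G' is nullable.
S -> P with every symbol nullable, so S is nullable.
No other nonterminal has a production whose RHS symbols are all nullable.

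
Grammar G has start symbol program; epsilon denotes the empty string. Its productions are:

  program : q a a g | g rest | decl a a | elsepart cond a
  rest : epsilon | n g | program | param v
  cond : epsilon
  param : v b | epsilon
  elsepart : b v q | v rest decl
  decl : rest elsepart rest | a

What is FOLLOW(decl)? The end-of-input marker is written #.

In program : decl a a: add FIRST(a a) = { a }.
In elsepart : v rest decl: decl is at the end, add FOLLOW(elsepart) = { a, b, g, n, q, v }.
Union: FOLLOW(decl) = { a, b, g, n, q, v }.

{ a, b, g, n, q, v }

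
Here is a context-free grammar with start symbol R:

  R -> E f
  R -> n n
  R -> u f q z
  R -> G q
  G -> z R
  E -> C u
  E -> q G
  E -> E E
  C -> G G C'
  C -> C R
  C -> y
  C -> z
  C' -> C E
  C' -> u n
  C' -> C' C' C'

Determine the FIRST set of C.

From C -> G G C': add FIRST(G) = { z }.
From C -> C R: add FIRST(C) = { y, z }.
C -> y contributes {y}.
C -> z contributes {z}.
Union: FIRST(C) = { y, z }.

{ y, z }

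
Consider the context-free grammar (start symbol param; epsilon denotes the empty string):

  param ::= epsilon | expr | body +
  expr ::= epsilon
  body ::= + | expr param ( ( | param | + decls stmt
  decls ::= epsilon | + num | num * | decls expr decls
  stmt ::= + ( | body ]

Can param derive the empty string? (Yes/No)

Yes

param has an epsilon-production, so param ⇒ epsilon.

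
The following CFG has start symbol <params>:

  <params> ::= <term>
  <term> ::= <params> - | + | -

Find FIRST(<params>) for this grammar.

{ +, - }

From <params> ::= <term>: add FIRST(<term>) = { +, - }.
Union: FIRST(<params>) = { +, - }.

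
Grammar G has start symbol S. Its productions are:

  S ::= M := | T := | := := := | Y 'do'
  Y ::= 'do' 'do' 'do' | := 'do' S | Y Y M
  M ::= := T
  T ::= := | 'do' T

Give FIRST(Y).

{ 'do', := }

Y ::= 'do' 'do' 'do' contributes {'do'}.
Y ::= := 'do' S contributes {:=}.
From Y ::= Y Y M: add FIRST(Y) = { 'do', := }.
Union: FIRST(Y) = { 'do', := }.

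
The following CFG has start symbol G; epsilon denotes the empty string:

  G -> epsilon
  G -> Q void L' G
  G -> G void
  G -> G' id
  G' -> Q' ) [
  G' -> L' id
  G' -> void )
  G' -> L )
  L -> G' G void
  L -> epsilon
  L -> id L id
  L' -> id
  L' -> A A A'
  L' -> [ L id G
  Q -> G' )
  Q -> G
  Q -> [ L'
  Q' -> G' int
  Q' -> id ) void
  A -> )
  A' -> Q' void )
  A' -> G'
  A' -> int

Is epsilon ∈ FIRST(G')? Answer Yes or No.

Nullable nonterminals: G, L, Q.
No production of G' has an RHS whose symbols are all nullable, so G' is not nullable.

No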